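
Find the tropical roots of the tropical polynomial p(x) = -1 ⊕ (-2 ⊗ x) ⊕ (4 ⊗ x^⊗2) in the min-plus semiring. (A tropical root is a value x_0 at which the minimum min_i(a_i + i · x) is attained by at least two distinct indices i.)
Roots: {-6, 1}

Each tropical root is a break point of the lower envelope of the lines y = a_i + i · x (there are 3 lines, with slopes 0, 1, ..., 2). Only the lines that attain the minimum somewhere contribute to roots; other lines are dominated. Here the surviving (envelope) indices are i = 2, i = 1, i = 0.
Intersections between consecutive envelope lines give the roots: for adjacent envelope indices i < j the intersection is x = (a_i − a_j) / (j − i). Reading off the sorted break points: {-6, 1}.
Verification: at each break x_0, at least two indices attain the minimum of min_i(a_i + i · x_0).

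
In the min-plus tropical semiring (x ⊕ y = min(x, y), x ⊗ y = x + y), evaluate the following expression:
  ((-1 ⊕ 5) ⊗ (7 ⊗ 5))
((-1 ⊕ 5) ⊗ (7 ⊗ 5)) = 11

Expand innermost to outermost. Recall ⊕ takes the minimum of its arguments and ⊗ takes their sum. Working out the expression ((-1 ⊕ 5) ⊗ (7 ⊗ 5)) gives 11.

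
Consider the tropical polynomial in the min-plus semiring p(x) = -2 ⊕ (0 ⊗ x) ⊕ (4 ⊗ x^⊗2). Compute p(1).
p(1) = -2

A tropical monomial a ⊗ x^⊗i evaluates to a + i · x. Evaluating each term at x = 1:
  Term 0 contributes -2 + 0 · 1 = -2
  Term 1 contributes 0 + 1 · 1 = 1
  Term 2 contributes 4 + 2 · 1 = 6
p(1) = ⊕ of these = min[-2, 1, 6] = -2.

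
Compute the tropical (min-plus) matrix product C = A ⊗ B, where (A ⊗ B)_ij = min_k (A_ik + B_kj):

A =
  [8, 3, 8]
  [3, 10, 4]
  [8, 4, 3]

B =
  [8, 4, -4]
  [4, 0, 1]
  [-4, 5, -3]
A ⊗ B =
  [4, 3, 4]
  [0, 7, -1]
  [-1, 4, 0]

Apply the min-plus product entry-by-entry:
  C[0][0] = min over k of (A[0][0] + B[0][0] = 8 + 8 = 16, A[0][1] + B[1][0] = 3 + 4 = 7, A[0][2] + B[2][0] = 8 + -4 = 4) = 4 (attained at k = 2)
  C[0][1] = min over k of (A[0][0] + B[0][1] = 8 + 4 = 12, A[0][1] + B[1][1] = 3 + 0 = 3, A[0][2] + B[2][1] = 8 + 5 = 13) = 3 (attained at k = 1)
  C[0][2] = min over k of (A[0][0] + B[0][2] = 8 + -4 = 4, A[0][1] + B[1][2] = 3 + 1 = 4, A[0][2] + B[2][2] = 8 + -3 = 5) = 4 (attained at k = 0)
  C[1][0] = min over k of (A[1][0] + B[0][0] = 3 + 8 = 11, A[1][1] + B[1][0] = 10 + 4 = 14, A[1][2] + B[2][0] = 4 + -4 = 0) = 0 (attained at k = 2)
  C[1][1] = min over k of (A[1][0] + B[0][1] = 3 + 4 = 7, A[1][1] + B[1][1] = 10 + 0 = 10, A[1][2] + B[2][1] = 4 + 5 = 9) = 7 (attained at k = 0)
  C[1][2] = min over k of (A[1][0] + B[0][2] = 3 + -4 = -1, A[1][1] + B[1][2] = 10 + 1 = 11, A[1][2] + B[2][2] = 4 + -3 = 1) = -1 (attained at k = 0)
  C[2][0] = min over k of (A[2][0] + B[0][0] = 8 + 8 = 16, A[2][1] + B[1][0] = 4 + 4 = 8, A[2][2] + B[2][0] = 3 + -4 = -1) = -1 (attained at k = 2)
  C[2][1] = min over k of (A[2][0] + B[0][1] = 8 + 4 = 12, A[2][1] + B[1][1] = 4 + 0 = 4, A[2][2] + B[2][1] = 3 + 5 = 8) = 4 (attained at k = 1)
  C[2][2] = min over k of (A[2][0] + B[0][2] = 8 + -4 = 4, A[2][1] + B[1][2] = 4 + 1 = 5, A[2][2] + B[2][2] = 3 + -3 = 0) = 0 (attained at k = 2)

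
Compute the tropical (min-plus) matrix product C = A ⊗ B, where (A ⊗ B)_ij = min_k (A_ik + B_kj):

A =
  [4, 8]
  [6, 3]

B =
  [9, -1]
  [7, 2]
A ⊗ B =
  [13, 3]
  [10, 5]

Apply the min-plus product entry-by-entry:
  C[0][0] = min over k of (A[0][0] + B[0][0] = 4 + 9 = 13, A[0][1] + B[1][0] = 8 + 7 = 15) = 13 (attained at k = 0)
  C[0][1] = min over k of (A[0][0] + B[0][1] = 4 + -1 = 3, A[0][1] + B[1][1] = 8 + 2 = 10) = 3 (attained at k = 0)
  C[1][0] = min over k of (A[1][0] + B[0][0] = 6 + 9 = 15, A[1][1] + B[1][0] = 3 + 7 = 10) = 10 (attained at k = 1)
  C[1][1] = min over k of (A[1][0] + B[0][1] = 6 + -1 = 5, A[1][1] + B[1][1] = 3 + 2 = 5) = 5 (attained at k = 0)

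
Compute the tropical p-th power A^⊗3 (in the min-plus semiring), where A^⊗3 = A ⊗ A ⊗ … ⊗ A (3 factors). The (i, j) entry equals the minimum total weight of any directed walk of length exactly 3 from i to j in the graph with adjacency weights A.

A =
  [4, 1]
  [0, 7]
A^⊗3 =
  [5, 2]
  [1, 5]

Each entry (A^⊗3)_ij equals the minimum over all length-3 walks i = v_0 → v_1 → … → v_3 = j of Σ_t A[v_t][v_{t+1}]. For example, for (i, j) = (0, 1) we minimise over 4 possible intermediate vertex sequences; the minimum is 2, attained along the walk 0 → 1 → 0 → 1.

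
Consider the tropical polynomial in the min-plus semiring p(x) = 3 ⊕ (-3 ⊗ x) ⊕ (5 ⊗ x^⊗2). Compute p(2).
p(2) = -1

A tropical monomial a ⊗ x^⊗i evaluates to a + i · x. Evaluating each term at x = 2:
  Term 0 contributes 3 + 0 · 2 = 3
  Term 1 contributes -3 + 1 · 2 = -1
  Term 2 contributes 5 + 2 · 2 = 9
p(2) = ⊕ of these = min[3, -1, 9] = -1.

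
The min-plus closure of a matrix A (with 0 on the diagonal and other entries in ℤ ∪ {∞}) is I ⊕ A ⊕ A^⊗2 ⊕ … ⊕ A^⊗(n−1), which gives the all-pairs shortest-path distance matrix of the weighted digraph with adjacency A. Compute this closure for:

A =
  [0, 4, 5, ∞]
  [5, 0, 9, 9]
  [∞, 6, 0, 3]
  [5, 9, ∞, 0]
Closure =
  [0, 4, 5, 8]
  [5, 0, 9, 9]
  [8, 6, 0, 3]
  [5, 9, 10, 0]

This is the Floyd-Warshall all-pairs shortest-path computation. For each intermediate vertex k = 0, 1, …, 3, update dist[i][j] ← min(dist[i][j], dist[i][k] + dist[k][j]). The final matrix gives, for each (i, j), the minimum total weight of any directed path from i to j (possibly empty when i = j).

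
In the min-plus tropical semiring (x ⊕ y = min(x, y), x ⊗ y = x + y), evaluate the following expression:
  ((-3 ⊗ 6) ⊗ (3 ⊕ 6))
((-3 ⊗ 6) ⊗ (3 ⊕ 6)) = 6

Expand innermost to outermost. Recall ⊕ takes the minimum of its arguments and ⊗ takes their sum. Working out the expression ((-3 ⊗ 6) ⊗ (3 ⊕ 6)) gives 6.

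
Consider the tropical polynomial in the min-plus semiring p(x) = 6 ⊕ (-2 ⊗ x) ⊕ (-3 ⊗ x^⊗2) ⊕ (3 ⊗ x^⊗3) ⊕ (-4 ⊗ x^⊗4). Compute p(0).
p(0) = -4

A tropical monomial a ⊗ x^⊗i evaluates to a + i · x. Evaluating each term at x = 0:
  Term 0 contributes 6 + 0 · 0 = 6
  Term 1 contributes -2 + 1 · 0 = -2
  Term 2 contributes -3 + 2 · 0 = -3
  Term 3 contributes 3 + 3 · 0 = 3
  Term 4 contributes -4 + 4 · 0 = -4
p(0) = ⊕ of these = min[6, -2, -3, 3, -4] = -4.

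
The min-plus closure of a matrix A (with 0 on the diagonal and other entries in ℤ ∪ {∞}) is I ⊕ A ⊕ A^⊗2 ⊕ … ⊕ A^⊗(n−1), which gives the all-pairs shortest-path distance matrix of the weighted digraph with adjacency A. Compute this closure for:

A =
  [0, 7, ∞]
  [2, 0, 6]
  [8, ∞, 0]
Closure =
  [0, 7, 13]
  [2, 0, 6]
  [8, 15, 0]

This is the Floyd-Warshall all-pairs shortest-path computation. For each intermediate vertex k = 0, 1, …, 2, update dist[i][j] ← min(dist[i][j], dist[i][k] + dist[k][j]). The final matrix gives, for each (i, j), the minimum total weight of any directed path from i to j (possibly empty when i = j).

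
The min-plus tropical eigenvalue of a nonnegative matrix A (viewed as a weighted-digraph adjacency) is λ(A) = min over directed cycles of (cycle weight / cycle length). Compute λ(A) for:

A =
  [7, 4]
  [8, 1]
λ(A) = 1

Enumerate directed cycles and compute their means (weight / length). Sample:
  cycle 0 → 0: weight = 7, length = 1, mean = 7/1 ≈ 7.000
  cycle 1 → 1: weight = 1, length = 1, mean = 1/1 ≈ 1.000
  cycle 0 → 1 → 0: weight = 12, length = 2, mean = 12/2 ≈ 6.000
  cycle 1 → 0 → 1: weight = 12, length = 2, mean = 12/2 ≈ 6.000
Minimum mean = 1.000, attained e.g. along the cycle 1 → 1 with weight 1 and length 1. So λ(A) = 1/1 = 1.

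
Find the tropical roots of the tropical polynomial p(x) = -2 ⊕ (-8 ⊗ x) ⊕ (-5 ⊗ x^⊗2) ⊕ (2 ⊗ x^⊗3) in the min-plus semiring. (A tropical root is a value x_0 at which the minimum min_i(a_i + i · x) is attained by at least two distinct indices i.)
Roots: {-7, -3, 6}

Each tropical root is a break point of the lower envelope of the lines y = a_i + i · x (there are 4 lines, with slopes 0, 1, ..., 3). Only the lines that attain the minimum somewhere contribute to roots; other lines are dominated. Here the surviving (envelope) indices are i = 3, i = 2, i = 1, i = 0.
Intersections between consecutive envelope lines give the roots: for adjacent envelope indices i < j the intersection is x = (a_i − a_j) / (j − i). Reading off the sorted break points: {-7, -3, 6}.
Verification: at each break x_0, at least two indices attain the minimum of min_i(a_i + i · x_0).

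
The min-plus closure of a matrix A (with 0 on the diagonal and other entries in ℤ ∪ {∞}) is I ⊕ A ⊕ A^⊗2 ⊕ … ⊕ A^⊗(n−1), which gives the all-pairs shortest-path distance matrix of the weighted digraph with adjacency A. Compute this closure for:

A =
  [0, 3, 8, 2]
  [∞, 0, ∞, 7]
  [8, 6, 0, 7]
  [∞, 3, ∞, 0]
Closure =
  [0, 3, 8, 2]
  [∞, 0, ∞, 7]
  [8, 6, 0, 7]
  [∞, 3, ∞, 0]

This is the Floyd-Warshall all-pairs shortest-path computation. For each intermediate vertex k = 0, 1, …, 3, update dist[i][j] ← min(dist[i][j], dist[i][k] + dist[k][j]). The final matrix gives, for each (i, j), the minimum total weight of any directed path from i to j (possibly empty when i = j).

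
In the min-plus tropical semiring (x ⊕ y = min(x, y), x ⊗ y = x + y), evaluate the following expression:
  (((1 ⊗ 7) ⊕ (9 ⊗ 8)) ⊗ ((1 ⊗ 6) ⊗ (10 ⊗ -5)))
(((1 ⊗ 7) ⊕ (9 ⊗ 8)) ⊗ ((1 ⊗ 6) ⊗ (10 ⊗ -5))) = 20

Expand innermost to outermost. Recall ⊕ takes the minimum of its arguments and ⊗ takes their sum. Working out the expression (((1 ⊗ 7) ⊕ (9 ⊗ 8)) ⊗ ((1 ⊗ 6) ⊗ (10 ⊗ -5))) gives 20.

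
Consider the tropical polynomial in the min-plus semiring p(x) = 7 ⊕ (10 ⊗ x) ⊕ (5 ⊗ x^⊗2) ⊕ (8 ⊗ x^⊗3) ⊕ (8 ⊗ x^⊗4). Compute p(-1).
p(-1) = 3

A tropical monomial a ⊗ x^⊗i evaluates to a + i · x. Evaluating each term at x = -1:
  Term 0 contributes 7 + 0 · -1 = 7
  Term 1 contributes 10 + 1 · -1 = 9
  Term 2 contributes 5 + 2 · -1 = 3
  Term 3 contributes 8 + 3 · -1 = 5
  Term 4 contributes 8 + 4 · -1 = 4
p(-1) = ⊕ of these = min[7, 9, 3, 5, 4] = 3.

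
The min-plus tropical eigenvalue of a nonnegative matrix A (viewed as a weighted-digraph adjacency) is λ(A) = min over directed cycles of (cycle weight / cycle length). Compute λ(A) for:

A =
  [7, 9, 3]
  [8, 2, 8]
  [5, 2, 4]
λ(A) = 2

Enumerate directed cycles and compute their means (weight / length). Sample:
  cycle 0 → 0: weight = 7, length = 1, mean = 7/1 ≈ 7.000
  cycle 1 → 1: weight = 2, length = 1, mean = 2/1 ≈ 2.000
  cycle 2 → 2: weight = 4, length = 1, mean = 4/1 ≈ 4.000
  cycle 0 → 1 → 0: weight = 17, length = 2, mean = 17/2 ≈ 8.500
  cycle 0 → 2 → 0: weight = 8, length = 2, mean = 8/2 ≈ 4.000
  cycle 1 → 0 → 1: weight = 17, length = 2, mean = 17/2 ≈ 8.500
Minimum mean = 2.000, attained e.g. along the cycle 1 → 1 with weight 2 and length 1. So λ(A) = 2/1 = 2.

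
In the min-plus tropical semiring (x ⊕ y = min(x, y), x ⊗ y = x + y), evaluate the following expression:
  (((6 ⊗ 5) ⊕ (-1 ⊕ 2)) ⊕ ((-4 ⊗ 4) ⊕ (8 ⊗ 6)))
(((6 ⊗ 5) ⊕ (-1 ⊕ 2)) ⊕ ((-4 ⊗ 4) ⊕ (8 ⊗ 6))) = -1

Expand innermost to outermost. Recall ⊕ takes the minimum of its arguments and ⊗ takes their sum. Working out the expression (((6 ⊗ 5) ⊕ (-1 ⊕ 2)) ⊕ ((-4 ⊗ 4) ⊕ (8 ⊗ 6))) gives -1.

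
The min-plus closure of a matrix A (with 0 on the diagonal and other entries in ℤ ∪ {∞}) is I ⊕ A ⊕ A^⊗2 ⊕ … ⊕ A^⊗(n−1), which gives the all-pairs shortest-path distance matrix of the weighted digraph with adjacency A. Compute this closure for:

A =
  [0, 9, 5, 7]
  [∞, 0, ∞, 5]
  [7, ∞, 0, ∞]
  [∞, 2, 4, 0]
Closure =
  [0, 9, 5, 7]
  [16, 0, 9, 5]
  [7, 16, 0, 14]
  [11, 2, 4, 0]

This is the Floyd-Warshall all-pairs shortest-path computation. For each intermediate vertex k = 0, 1, …, 3, update dist[i][j] ← min(dist[i][j], dist[i][k] + dist[k][j]). The final matrix gives, for each (i, j), the minimum total weight of any directed path from i to j (possibly empty when i = j).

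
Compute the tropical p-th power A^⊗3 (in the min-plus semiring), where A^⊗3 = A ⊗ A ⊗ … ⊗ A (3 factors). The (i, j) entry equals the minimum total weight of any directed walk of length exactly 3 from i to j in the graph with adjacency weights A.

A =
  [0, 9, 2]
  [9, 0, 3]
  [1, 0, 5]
A^⊗3 =
  [0, 2, 2]
  [4, 0, 3]
  [1, 0, 3]

Each entry (A^⊗3)_ij equals the minimum over all length-3 walks i = v_0 → v_1 → … → v_3 = j of Σ_t A[v_t][v_{t+1}]. For example, for (i, j) = (0, 2) we minimise over 9 possible intermediate vertex sequences; the minimum is 2, attained along the walk 0 → 0 → 0 → 2.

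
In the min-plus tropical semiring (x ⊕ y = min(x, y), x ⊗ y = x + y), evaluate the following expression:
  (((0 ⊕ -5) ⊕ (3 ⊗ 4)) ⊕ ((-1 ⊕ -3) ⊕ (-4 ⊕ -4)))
(((0 ⊕ -5) ⊕ (3 ⊗ 4)) ⊕ ((-1 ⊕ -3) ⊕ (-4 ⊕ -4))) = -5

Expand innermost to outermost. Recall ⊕ takes the minimum of its arguments and ⊗ takes their sum. Working out the expression (((0 ⊕ -5) ⊕ (3 ⊗ 4)) ⊕ ((-1 ⊕ -3) ⊕ (-4 ⊕ -4))) gives -5.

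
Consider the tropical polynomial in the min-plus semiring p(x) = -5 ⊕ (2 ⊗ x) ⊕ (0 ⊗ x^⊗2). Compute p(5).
p(5) = -5

A tropical monomial a ⊗ x^⊗i evaluates to a + i · x. Evaluating each term at x = 5:
  Term 0 contributes -5 + 0 · 5 = -5
  Term 1 contributes 2 + 1 · 5 = 7
  Term 2 contributes 0 + 2 · 5 = 10
p(5) = ⊕ of these = min[-5, 7, 10] = -5.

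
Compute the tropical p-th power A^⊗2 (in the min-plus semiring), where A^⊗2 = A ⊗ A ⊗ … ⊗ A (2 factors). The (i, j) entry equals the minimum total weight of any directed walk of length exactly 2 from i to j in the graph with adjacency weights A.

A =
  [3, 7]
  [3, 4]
A^⊗2 =
  [6, 10]
  [6, 8]

Each entry (A^⊗2)_ij equals the minimum over all length-2 walks i = v_0 → v_1 → … → v_2 = j of Σ_t A[v_t][v_{t+1}]. For example, for (i, j) = (0, 1) we minimise over 2 possible intermediate vertex sequences; the minimum is 10, attained along the walk 0 → 0 → 1.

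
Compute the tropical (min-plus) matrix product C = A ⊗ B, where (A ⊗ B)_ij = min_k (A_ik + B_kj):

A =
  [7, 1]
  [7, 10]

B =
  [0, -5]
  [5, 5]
A ⊗ B =
  [6, 2]
  [7, 2]

Apply the min-plus product entry-by-entry:
  C[0][0] = min over k of (A[0][0] + B[0][0] = 7 + 0 = 7, A[0][1] + B[1][0] = 1 + 5 = 6) = 6 (attained at k = 1)
  C[0][1] = min over k of (A[0][0] + B[0][1] = 7 + -5 = 2, A[0][1] + B[1][1] = 1 + 5 = 6) = 2 (attained at k = 0)
  C[1][0] = min over k of (A[1][0] + B[0][0] = 7 + 0 = 7, A[1][1] + B[1][0] = 10 + 5 = 15) = 7 (attained at k = 0)
  C[1][1] = min over k of (A[1][0] + B[0][1] = 7 + -5 = 2, A[1][1] + B[1][1] = 10 + 5 = 15) = 2 (attained at k = 0)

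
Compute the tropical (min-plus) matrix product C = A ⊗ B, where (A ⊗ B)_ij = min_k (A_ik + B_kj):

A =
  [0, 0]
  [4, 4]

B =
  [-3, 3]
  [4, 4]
A ⊗ B =
  [-3, 3]
  [1, 7]

Apply the min-plus product entry-by-entry:
  C[0][0] = min over k of (A[0][0] + B[0][0] = 0 + -3 = -3, A[0][1] + B[1][0] = 0 + 4 = 4) = -3 (attained at k = 0)
  C[0][1] = min over k of (A[0][0] + B[0][1] = 0 + 3 = 3, A[0][1] + B[1][1] = 0 + 4 = 4) = 3 (attained at k = 0)
  C[1][0] = min over k of (A[1][0] + B[0][0] = 4 + -3 = 1, A[1][1] + B[1][0] = 4 + 4 = 8) = 1 (attained at k = 0)
  C[1][1] = min over k of (A[1][0] + B[0][1] = 4 + 3 = 7, A[1][1] + B[1][1] = 4 + 4 = 8) = 7 (attained at k = 0)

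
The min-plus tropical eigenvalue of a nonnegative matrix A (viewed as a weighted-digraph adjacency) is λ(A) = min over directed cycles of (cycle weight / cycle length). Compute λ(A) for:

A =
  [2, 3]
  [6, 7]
λ(A) = 2

Enumerate directed cycles and compute their means (weight / length). Sample:
  cycle 0 → 0: weight = 2, length = 1, mean = 2/1 ≈ 2.000
  cycle 1 → 1: weight = 7, length = 1, mean = 7/1 ≈ 7.000
  cycle 0 → 1 → 0: weight = 9, length = 2, mean = 9/2 ≈ 4.500
  cycle 1 → 0 → 1: weight = 9, length = 2, mean = 9/2 ≈ 4.500
Minimum mean = 2.000, attained e.g. along the cycle 0 → 0 with weight 2 and length 1. So λ(A) = 2/1 = 2.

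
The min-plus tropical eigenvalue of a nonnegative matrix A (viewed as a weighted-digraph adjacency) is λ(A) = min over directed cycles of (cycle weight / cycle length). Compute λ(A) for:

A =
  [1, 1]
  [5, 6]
λ(A) = 1

Enumerate directed cycles and compute their means (weight / length). Sample:
  cycle 0 → 0: weight = 1, length = 1, mean = 1/1 ≈ 1.000
  cycle 1 → 1: weight = 6, length = 1, mean = 6/1 ≈ 6.000
  cycle 0 → 1 → 0: weight = 6, length = 2, mean = 6/2 ≈ 3.000
  cycle 1 → 0 → 1: weight = 6, length = 2, mean = 6/2 ≈ 3.000
Minimum mean = 1.000, attained e.g. along the cycle 0 → 0 with weight 1 and length 1. So λ(A) = 1/1 = 1.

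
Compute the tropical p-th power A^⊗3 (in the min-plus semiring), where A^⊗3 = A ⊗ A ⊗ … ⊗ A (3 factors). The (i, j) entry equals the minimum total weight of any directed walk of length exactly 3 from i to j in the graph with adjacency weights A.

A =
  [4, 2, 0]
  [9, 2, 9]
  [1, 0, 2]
A^⊗3 =
  [3, 2, 1]
  [10, 6, 10]
  [2, 1, 3]

Each entry (A^⊗3)_ij equals the minimum over all length-3 walks i = v_0 → v_1 → … → v_3 = j of Σ_t A[v_t][v_{t+1}]. For example, for (i, j) = (0, 2) we minimise over 9 possible intermediate vertex sequences; the minimum is 1, attained along the walk 0 → 2 → 0 → 2.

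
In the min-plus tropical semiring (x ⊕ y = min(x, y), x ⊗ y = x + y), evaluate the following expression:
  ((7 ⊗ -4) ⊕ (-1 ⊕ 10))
((7 ⊗ -4) ⊕ (-1 ⊕ 10)) = -1

Expand innermost to outermost. Recall ⊕ takes the minimum of its arguments and ⊗ takes their sum. Working out the expression ((7 ⊗ -4) ⊕ (-1 ⊕ 10)) gives -1.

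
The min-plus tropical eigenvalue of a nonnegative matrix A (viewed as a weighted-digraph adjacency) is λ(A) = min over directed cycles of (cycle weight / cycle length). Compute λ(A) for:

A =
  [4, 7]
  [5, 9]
λ(A) = 4

Enumerate directed cycles and compute their means (weight / length). Sample:
  cycle 0 → 0: weight = 4, length = 1, mean = 4/1 ≈ 4.000
  cycle 1 → 1: weight = 9, length = 1, mean = 9/1 ≈ 9.000
  cycle 0 → 1 → 0: weight = 12, length = 2, mean = 12/2 ≈ 6.000
  cycle 1 → 0 → 1: weight = 12, length = 2, mean = 12/2 ≈ 6.000
Minimum mean = 4.000, attained e.g. along the cycle 0 → 0 with weight 4 and length 1. So λ(A) = 4/1 = 4.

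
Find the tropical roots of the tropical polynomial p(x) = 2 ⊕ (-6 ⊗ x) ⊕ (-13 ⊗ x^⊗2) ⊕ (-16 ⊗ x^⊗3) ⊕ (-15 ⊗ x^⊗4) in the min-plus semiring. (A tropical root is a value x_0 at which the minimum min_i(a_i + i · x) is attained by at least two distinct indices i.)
Roots: {-1, 3, 7, 8}

Each tropical root is a break point of the lower envelope of the lines y = a_i + i · x (there are 5 lines, with slopes 0, 1, ..., 4). Only the lines that attain the minimum somewhere contribute to roots; other lines are dominated. Here the surviving (envelope) indices are i = 4, i = 3, i = 2, i = 1, i = 0.
Intersections between consecutive envelope lines give the roots: for adjacent envelope indices i < j the intersection is x = (a_i − a_j) / (j − i). Reading off the sorted break points: {-1, 3, 7, 8}.
Verification: at each break x_0, at least two indices attain the minimum of min_i(a_i + i · x_0).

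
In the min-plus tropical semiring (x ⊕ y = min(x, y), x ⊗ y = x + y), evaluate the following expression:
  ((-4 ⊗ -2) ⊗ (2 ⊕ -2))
((-4 ⊗ -2) ⊗ (2 ⊕ -2)) = -8

Expand innermost to outermost. Recall ⊕ takes the minimum of its arguments and ⊗ takes their sum. Working out the expression ((-4 ⊗ -2) ⊗ (2 ⊕ -2)) gives -8.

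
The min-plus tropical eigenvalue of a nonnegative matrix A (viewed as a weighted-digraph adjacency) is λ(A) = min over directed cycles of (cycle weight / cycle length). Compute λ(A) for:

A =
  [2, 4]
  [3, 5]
λ(A) = 2

Enumerate directed cycles and compute their means (weight / length). Sample:
  cycle 0 → 0: weight = 2, length = 1, mean = 2/1 ≈ 2.000
  cycle 1 → 1: weight = 5, length = 1, mean = 5/1 ≈ 5.000
  cycle 0 → 1 → 0: weight = 7, length = 2, mean = 7/2 ≈ 3.500
  cycle 1 → 0 → 1: weight = 7, length = 2, mean = 7/2 ≈ 3.500
Minimum mean = 2.000, attained e.g. along the cycle 0 → 0 with weight 2 and length 1. So λ(A) = 2/1 = 2.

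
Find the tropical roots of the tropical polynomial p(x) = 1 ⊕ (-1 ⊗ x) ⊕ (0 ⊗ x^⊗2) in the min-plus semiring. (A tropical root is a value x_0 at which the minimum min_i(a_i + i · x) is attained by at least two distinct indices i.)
Roots: {-1, 2}

Each tropical root is a break point of the lower envelope of the lines y = a_i + i · x (there are 3 lines, with slopes 0, 1, ..., 2). Only the lines that attain the minimum somewhere contribute to roots; other lines are dominated. Here the surviving (envelope) indices are i = 2, i = 1, i = 0.
Intersections between consecutive envelope lines give the roots: for adjacent envelope indices i < j the intersection is x = (a_i − a_j) / (j − i). Reading off the sorted break points: {-1, 2}.
Verification: at each break x_0, at least two indices attain the minimum of min_i(a_i + i · x_0).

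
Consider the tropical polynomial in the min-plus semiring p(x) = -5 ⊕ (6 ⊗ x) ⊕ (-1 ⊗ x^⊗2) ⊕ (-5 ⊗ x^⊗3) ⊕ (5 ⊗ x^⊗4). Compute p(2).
p(2) = -5

A tropical monomial a ⊗ x^⊗i evaluates to a + i · x. Evaluating each term at x = 2:
  Term 0 contributes -5 + 0 · 2 = -5
  Term 1 contributes 6 + 1 · 2 = 8
  Term 2 contributes -1 + 2 · 2 = 3
  Term 3 contributes -5 + 3 · 2 = 1
  Term 4 contributes 5 + 4 · 2 = 13
p(2) = ⊕ of these = min[-5, 8, 3, 1, 13] = -5.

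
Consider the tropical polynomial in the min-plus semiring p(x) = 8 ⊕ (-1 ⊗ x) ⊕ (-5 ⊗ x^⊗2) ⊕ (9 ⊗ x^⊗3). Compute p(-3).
p(-3) = -11

A tropical monomial a ⊗ x^⊗i evaluates to a + i · x. Evaluating each term at x = -3:
  Term 0 contributes 8 + 0 · -3 = 8
  Term 1 contributes -1 + 1 · -3 = -4
  Term 2 contributes -5 + 2 · -3 = -11
  Term 3 contributes 9 + 3 · -3 = 0
p(-3) = ⊕ of these = min[8, -4, -11, 0] = -11.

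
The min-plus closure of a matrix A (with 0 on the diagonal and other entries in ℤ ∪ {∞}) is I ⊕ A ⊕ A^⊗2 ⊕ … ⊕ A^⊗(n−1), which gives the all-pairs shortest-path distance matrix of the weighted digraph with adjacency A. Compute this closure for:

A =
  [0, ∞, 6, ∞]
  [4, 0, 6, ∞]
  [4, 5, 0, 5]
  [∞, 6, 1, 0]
Closure =
  [0, 11, 6, 11]
  [4, 0, 6, 11]
  [4, 5, 0, 5]
  [5, 6, 1, 0]

This is the Floyd-Warshall all-pairs shortest-path computation. For each intermediate vertex k = 0, 1, …, 3, update dist[i][j] ← min(dist[i][j], dist[i][k] + dist[k][j]). The final matrix gives, for each (i, j), the minimum total weight of any directed path from i to j (possibly empty when i = j).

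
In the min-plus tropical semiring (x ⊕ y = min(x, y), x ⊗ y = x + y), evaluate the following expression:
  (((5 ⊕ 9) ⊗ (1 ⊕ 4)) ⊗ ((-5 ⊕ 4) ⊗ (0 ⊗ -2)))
(((5 ⊕ 9) ⊗ (1 ⊕ 4)) ⊗ ((-5 ⊕ 4) ⊗ (0 ⊗ -2))) = -1

Expand innermost to outermost. Recall ⊕ takes the minimum of its arguments and ⊗ takes their sum. Working out the expression (((5 ⊕ 9) ⊗ (1 ⊕ 4)) ⊗ ((-5 ⊕ 4) ⊗ (0 ⊗ -2))) gives -1.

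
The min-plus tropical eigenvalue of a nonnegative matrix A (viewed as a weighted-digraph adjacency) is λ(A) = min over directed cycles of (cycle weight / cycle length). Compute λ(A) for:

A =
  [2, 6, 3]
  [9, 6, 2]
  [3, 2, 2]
λ(A) = 2

Enumerate directed cycles and compute their means (weight / length). Sample:
  cycle 0 → 0: weight = 2, length = 1, mean = 2/1 ≈ 2.000
  cycle 1 → 1: weight = 6, length = 1, mean = 6/1 ≈ 6.000
  cycle 2 → 2: weight = 2, length = 1, mean = 2/1 ≈ 2.000
  cycle 0 → 1 → 0: weight = 15, length = 2, mean = 15/2 ≈ 7.500
  cycle 0 → 2 → 0: weight = 6, length = 2, mean = 6/2 ≈ 3.000
  cycle 1 → 0 → 1: weight = 15, length = 2, mean = 15/2 ≈ 7.500
Minimum mean = 2.000, attained e.g. along the cycle 0 → 0 with weight 2 and length 1. So λ(A) = 2/1 = 2.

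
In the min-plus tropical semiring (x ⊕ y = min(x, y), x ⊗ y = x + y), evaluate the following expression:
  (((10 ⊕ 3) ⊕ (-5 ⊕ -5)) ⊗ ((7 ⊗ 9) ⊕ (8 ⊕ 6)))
(((10 ⊕ 3) ⊕ (-5 ⊕ -5)) ⊗ ((7 ⊗ 9) ⊕ (8 ⊕ 6))) = 1

Expand innermost to outermost. Recall ⊕ takes the minimum of its arguments and ⊗ takes their sum. Working out the expression (((10 ⊕ 3) ⊕ (-5 ⊕ -5)) ⊗ ((7 ⊗ 9) ⊕ (8 ⊕ 6))) gives 1.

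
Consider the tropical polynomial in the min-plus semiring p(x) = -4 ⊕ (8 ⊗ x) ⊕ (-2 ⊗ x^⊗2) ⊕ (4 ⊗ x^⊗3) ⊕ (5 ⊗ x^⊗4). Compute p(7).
p(7) = -4

A tropical monomial a ⊗ x^⊗i evaluates to a + i · x. Evaluating each term at x = 7:
  Term 0 contributes -4 + 0 · 7 = -4
  Term 1 contributes 8 + 1 · 7 = 15
  Term 2 contributes -2 + 2 · 7 = 12
  Term 3 contributes 4 + 3 · 7 = 25
  Term 4 contributes 5 + 4 · 7 = 33
p(7) = ⊕ of these = min[-4, 15, 12, 25, 33] = -4.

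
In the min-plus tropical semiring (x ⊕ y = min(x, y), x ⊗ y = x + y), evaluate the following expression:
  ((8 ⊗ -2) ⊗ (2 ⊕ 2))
((8 ⊗ -2) ⊗ (2 ⊕ 2)) = 8

Expand innermost to outermost. Recall ⊕ takes the minimum of its arguments and ⊗ takes their sum. Working out the expression ((8 ⊗ -2) ⊗ (2 ⊕ 2)) gives 8.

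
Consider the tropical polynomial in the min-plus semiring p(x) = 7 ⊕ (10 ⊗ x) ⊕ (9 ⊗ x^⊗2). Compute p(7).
p(7) = 7

A tropical monomial a ⊗ x^⊗i evaluates to a + i · x. Evaluating each term at x = 7:
  Term 0 contributes 7 + 0 · 7 = 7
  Term 1 contributes 10 + 1 · 7 = 17
  Term 2 contributes 9 + 2 · 7 = 23
p(7) = ⊕ of these = min[7, 17, 23] = 7.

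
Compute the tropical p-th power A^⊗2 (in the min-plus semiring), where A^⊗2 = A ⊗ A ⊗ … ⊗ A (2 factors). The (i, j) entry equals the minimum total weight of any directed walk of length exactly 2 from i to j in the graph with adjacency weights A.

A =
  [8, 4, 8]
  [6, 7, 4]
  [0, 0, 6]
A^⊗2 =
  [8, 8, 8]
  [4, 4, 10]
  [6, 4, 4]

Each entry (A^⊗2)_ij equals the minimum over all length-2 walks i = v_0 → v_1 → … → v_2 = j of Σ_t A[v_t][v_{t+1}]. For example, for (i, j) = (0, 2) we minimise over 3 possible intermediate vertex sequences; the minimum is 8, attained along the walk 0 → 1 → 2.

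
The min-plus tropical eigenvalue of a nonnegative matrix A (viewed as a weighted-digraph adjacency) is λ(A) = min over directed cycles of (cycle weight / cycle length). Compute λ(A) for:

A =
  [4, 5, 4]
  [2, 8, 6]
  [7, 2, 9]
λ(A) = 8/3

Enumerate directed cycles and compute their means (weight / length). Sample:
  cycle 0 → 0: weight = 4, length = 1, mean = 4/1 ≈ 4.000
  cycle 1 → 1: weight = 8, length = 1, mean = 8/1 ≈ 8.000
  cycle 2 → 2: weight = 9, length = 1, mean = 9/1 ≈ 9.000
  cycle 0 → 1 → 0: weight = 7, length = 2, mean = 7/2 ≈ 3.500
  cycle 0 → 2 → 0: weight = 11, length = 2, mean = 11/2 ≈ 5.500
  cycle 1 → 0 → 1: weight = 7, length = 2, mean = 7/2 ≈ 3.500
Minimum mean = 2.667, attained e.g. along the cycle 0 → 2 → 1 → 0 with weight 8 and length 3. So λ(A) = 8/3 = 8/3.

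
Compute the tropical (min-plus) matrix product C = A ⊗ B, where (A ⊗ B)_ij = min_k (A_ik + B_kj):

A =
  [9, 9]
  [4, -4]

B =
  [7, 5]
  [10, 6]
A ⊗ B =
  [16, 14]
  [6, 2]

Apply the min-plus product entry-by-entry:
  C[0][0] = min over k of (A[0][0] + B[0][0] = 9 + 7 = 16, A[0][1] + B[1][0] = 9 + 10 = 19) = 16 (attained at k = 0)
  C[0][1] = min over k of (A[0][0] + B[0][1] = 9 + 5 = 14, A[0][1] + B[1][1] = 9 + 6 = 15) = 14 (attained at k = 0)
  C[1][0] = min over k of (A[1][0] + B[0][0] = 4 + 7 = 11, A[1][1] + B[1][0] = -4 + 10 = 6) = 6 (attained at k = 1)
  C[1][1] = min over k of (A[1][0] + B[0][1] = 4 + 5 = 9, A[1][1] + B[1][1] = -4 + 6 = 2) = 2 (attained at k = 1)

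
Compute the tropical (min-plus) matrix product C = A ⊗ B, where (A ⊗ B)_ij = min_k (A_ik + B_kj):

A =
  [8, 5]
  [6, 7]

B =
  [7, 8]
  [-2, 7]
A ⊗ B =
  [3, 12]
  [5, 14]

Apply the min-plus product entry-by-entry:
  C[0][0] = min over k of (A[0][0] + B[0][0] = 8 + 7 = 15, A[0][1] + B[1][0] = 5 + -2 = 3) = 3 (attained at k = 1)
  C[0][1] = min over k of (A[0][0] + B[0][1] = 8 + 8 = 16, A[0][1] + B[1][1] = 5 + 7 = 12) = 12 (attained at k = 1)
  C[1][0] = min over k of (A[1][0] + B[0][0] = 6 + 7 = 13, A[1][1] + B[1][0] = 7 + -2 = 5) = 5 (attained at k = 1)
  C[1][1] = min over k of (A[1][0] + B[0][1] = 6 + 8 = 14, A[1][1] + B[1][1] = 7 + 7 = 14) = 14 (attained at k = 0)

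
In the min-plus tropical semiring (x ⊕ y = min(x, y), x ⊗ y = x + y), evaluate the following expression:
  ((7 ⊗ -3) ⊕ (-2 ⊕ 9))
((7 ⊗ -3) ⊕ (-2 ⊕ 9)) = -2

Expand innermost to outermost. Recall ⊕ takes the minimum of its arguments and ⊗ takes their sum. Working out the expression ((7 ⊗ -3) ⊕ (-2 ⊕ 9)) gives -2.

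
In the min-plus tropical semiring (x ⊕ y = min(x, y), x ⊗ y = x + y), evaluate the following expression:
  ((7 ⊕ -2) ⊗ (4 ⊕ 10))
((7 ⊕ -2) ⊗ (4 ⊕ 10)) = 2

Expand innermost to outermost. Recall ⊕ takes the minimum of its arguments and ⊗ takes their sum. Working out the expression ((7 ⊕ -2) ⊗ (4 ⊕ 10)) gives 2.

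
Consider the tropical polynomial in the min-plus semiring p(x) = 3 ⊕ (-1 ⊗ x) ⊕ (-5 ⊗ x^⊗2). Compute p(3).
p(3) = 1

A tropical monomial a ⊗ x^⊗i evaluates to a + i · x. Evaluating each term at x = 3:
  Term 0 contributes 3 + 0 · 3 = 3
  Term 1 contributes -1 + 1 · 3 = 2
  Term 2 contributes -5 + 2 · 3 = 1
p(3) = ⊕ of these = min[3, 2, 1] = 1.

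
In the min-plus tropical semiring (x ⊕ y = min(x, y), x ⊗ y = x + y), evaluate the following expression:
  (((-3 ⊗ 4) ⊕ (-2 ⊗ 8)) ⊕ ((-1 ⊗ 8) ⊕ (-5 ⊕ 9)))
(((-3 ⊗ 4) ⊕ (-2 ⊗ 8)) ⊕ ((-1 ⊗ 8) ⊕ (-5 ⊕ 9))) = -5

Expand innermost to outermost. Recall ⊕ takes the minimum of its arguments and ⊗ takes their sum. Working out the expression (((-3 ⊗ 4) ⊕ (-2 ⊗ 8)) ⊕ ((-1 ⊗ 8) ⊕ (-5 ⊕ 9))) gives -5.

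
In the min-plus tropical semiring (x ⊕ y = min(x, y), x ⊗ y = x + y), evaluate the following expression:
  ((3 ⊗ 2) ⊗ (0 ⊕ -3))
((3 ⊗ 2) ⊗ (0 ⊕ -3)) = 2

Expand innermost to outermost. Recall ⊕ takes the minimum of its arguments and ⊗ takes their sum. Working out the expression ((3 ⊗ 2) ⊗ (0 ⊕ -3)) gives 2.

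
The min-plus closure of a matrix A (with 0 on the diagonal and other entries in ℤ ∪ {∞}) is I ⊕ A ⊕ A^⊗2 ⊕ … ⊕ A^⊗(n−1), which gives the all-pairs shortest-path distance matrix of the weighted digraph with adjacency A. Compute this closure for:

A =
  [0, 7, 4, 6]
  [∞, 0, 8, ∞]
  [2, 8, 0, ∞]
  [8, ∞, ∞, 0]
Closure =
  [0, 7, 4, 6]
  [10, 0, 8, 16]
  [2, 8, 0, 8]
  [8, 15, 12, 0]

This is the Floyd-Warshall all-pairs shortest-path computation. For each intermediate vertex k = 0, 1, …, 3, update dist[i][j] ← min(dist[i][j], dist[i][k] + dist[k][j]). The final matrix gives, for each (i, j), the minimum total weight of any directed path from i to j (possibly empty when i = j).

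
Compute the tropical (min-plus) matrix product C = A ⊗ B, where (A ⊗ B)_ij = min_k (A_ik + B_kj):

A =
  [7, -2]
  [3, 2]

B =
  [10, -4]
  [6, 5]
A ⊗ B =
  [4, 3]
  [8, -1]

Apply the min-plus product entry-by-entry:
  C[0][0] = min over k of (A[0][0] + B[0][0] = 7 + 10 = 17, A[0][1] + B[1][0] = -2 + 6 = 4) = 4 (attained at k = 1)
  C[0][1] = min over k of (A[0][0] + B[0][1] = 7 + -4 = 3, A[0][1] + B[1][1] = -2 + 5 = 3) = 3 (attained at k = 0)
  C[1][0] = min over k of (A[1][0] + B[0][0] = 3 + 10 = 13, A[1][1] + B[1][0] = 2 + 6 = 8) = 8 (attained at k = 1)
  C[1][1] = min over k of (A[1][0] + B[0][1] = 3 + -4 = -1, A[1][1] + B[1][1] = 2 + 5 = 7) = -1 (attained at k = 0)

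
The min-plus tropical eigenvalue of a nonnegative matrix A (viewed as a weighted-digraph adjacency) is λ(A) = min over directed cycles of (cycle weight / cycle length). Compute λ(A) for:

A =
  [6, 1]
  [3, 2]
λ(A) = 2

Enumerate directed cycles and compute their means (weight / length). Sample:
  cycle 0 → 0: weight = 6, length = 1, mean = 6/1 ≈ 6.000
  cycle 1 → 1: weight = 2, length = 1, mean = 2/1 ≈ 2.000
  cycle 0 → 1 → 0: weight = 4, length = 2, mean = 4/2 ≈ 2.000
  cycle 1 → 0 → 1: weight = 4, length = 2, mean = 4/2 ≈ 2.000
Minimum mean = 2.000, attained e.g. along the cycle 1 → 1 with weight 2 and length 1. So λ(A) = 2/1 = 2.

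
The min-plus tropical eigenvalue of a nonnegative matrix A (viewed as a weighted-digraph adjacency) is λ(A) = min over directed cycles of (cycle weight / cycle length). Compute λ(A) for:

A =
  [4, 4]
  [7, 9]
λ(A) = 4

Enumerate directed cycles and compute their means (weight / length). Sample:
  cycle 0 → 0: weight = 4, length = 1, mean = 4/1 ≈ 4.000
  cycle 1 → 1: weight = 9, length = 1, mean = 9/1 ≈ 9.000
  cycle 0 → 1 → 0: weight = 11, length = 2, mean = 11/2 ≈ 5.500
  cycle 1 → 0 → 1: weight = 11, length = 2, mean = 11/2 ≈ 5.500
Minimum mean = 4.000, attained e.g. along the cycle 0 → 0 with weight 4 and length 1. So λ(A) = 4/1 = 4.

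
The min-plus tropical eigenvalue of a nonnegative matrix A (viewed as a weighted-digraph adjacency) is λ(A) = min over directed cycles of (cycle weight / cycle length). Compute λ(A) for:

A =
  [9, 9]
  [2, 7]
λ(A) = 11/2

Enumerate directed cycles and compute their means (weight / length). Sample:
  cycle 0 → 0: weight = 9, length = 1, mean = 9/1 ≈ 9.000
  cycle 1 → 1: weight = 7, length = 1, mean = 7/1 ≈ 7.000
  cycle 0 → 1 → 0: weight = 11, length = 2, mean = 11/2 ≈ 5.500
  cycle 1 → 0 → 1: weight = 11, length = 2, mean = 11/2 ≈ 5.500
Minimum mean = 5.500, attained e.g. along the cycle 0 → 1 → 0 with weight 11 and length 2. So λ(A) = 11/2 = 11/2.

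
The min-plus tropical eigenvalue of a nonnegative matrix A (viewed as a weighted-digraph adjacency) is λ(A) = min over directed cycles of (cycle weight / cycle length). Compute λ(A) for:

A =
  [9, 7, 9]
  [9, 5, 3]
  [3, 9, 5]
λ(A) = 13/3

Enumerate directed cycles and compute their means (weight / length). Sample:
  cycle 0 → 0: weight = 9, length = 1, mean = 9/1 ≈ 9.000
  cycle 1 → 1: weight = 5, length = 1, mean = 5/1 ≈ 5.000
  cycle 2 → 2: weight = 5, length = 1, mean = 5/1 ≈ 5.000
  cycle 0 → 1 → 0: weight = 16, length = 2, mean = 16/2 ≈ 8.000
  cycle 0 → 2 → 0: weight = 12, length = 2, mean = 12/2 ≈ 6.000
  cycle 1 → 0 → 1: weight = 16, length = 2, mean = 16/2 ≈ 8.000
Minimum mean = 4.333, attained e.g. along the cycle 0 → 1 → 2 → 0 with weight 13 and length 3. So λ(A) = 13/3 = 13/3.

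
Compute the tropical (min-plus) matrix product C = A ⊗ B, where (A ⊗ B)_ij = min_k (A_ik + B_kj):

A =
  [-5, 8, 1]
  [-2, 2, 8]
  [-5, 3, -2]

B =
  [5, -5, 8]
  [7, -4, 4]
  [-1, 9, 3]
A ⊗ B =
  [0, -10, 3]
  [3, -7, 6]
  [-3, -10, 1]

Apply the min-plus product entry-by-entry:
  C[0][0] = min over k of (A[0][0] + B[0][0] = -5 + 5 = 0, A[0][1] + B[1][0] = 8 + 7 = 15, A[0][2] + B[2][0] = 1 + -1 = 0) = 0 (attained at k = 0)
  C[0][1] = min over k of (A[0][0] + B[0][1] = -5 + -5 = -10, A[0][1] + B[1][1] = 8 + -4 = 4, A[0][2] + B[2][1] = 1 + 9 = 10) = -10 (attained at k = 0)
  C[0][2] = min over k of (A[0][0] + B[0][2] = -5 + 8 = 3, A[0][1] + B[1][2] = 8 + 4 = 12, A[0][2] + B[2][2] = 1 + 3 = 4) = 3 (attained at k = 0)
  C[1][0] = min over k of (A[1][0] + B[0][0] = -2 + 5 = 3, A[1][1] + B[1][0] = 2 + 7 = 9, A[1][2] + B[2][0] = 8 + -1 = 7) = 3 (attained at k = 0)
  C[1][1] = min over k of (A[1][0] + B[0][1] = -2 + -5 = -7, A[1][1] + B[1][1] = 2 + -4 = -2, A[1][2] + B[2][1] = 8 + 9 = 17) = -7 (attained at k = 0)
  C[1][2] = min over k of (A[1][0] + B[0][2] = -2 + 8 = 6, A[1][1] + B[1][2] = 2 + 4 = 6, A[1][2] + B[2][2] = 8 + 3 = 11) = 6 (attained at k = 0)
  C[2][0] = min over k of (A[2][0] + B[0][0] = -5 + 5 = 0, A[2][1] + B[1][0] = 3 + 7 = 10, A[2][2] + B[2][0] = -2 + -1 = -3) = -3 (attained at k = 2)
  C[2][1] = min over k of (A[2][0] + B[0][1] = -5 + -5 = -10, A[2][1] + B[1][1] = 3 + -4 = -1, A[2][2] + B[2][1] = -2 + 9 = 7) = -10 (attained at k = 0)
  C[2][2] = min over k of (A[2][0] + B[0][2] = -5 + 8 = 3, A[2][1] + B[1][2] = 3 + 4 = 7, A[2][2] + B[2][2] = -2 + 3 = 1) = 1 (attained at k = 2)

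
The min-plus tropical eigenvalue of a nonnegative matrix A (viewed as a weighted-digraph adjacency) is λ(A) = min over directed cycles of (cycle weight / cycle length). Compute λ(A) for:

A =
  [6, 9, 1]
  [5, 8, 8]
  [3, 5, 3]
λ(A) = 2

Enumerate directed cycles and compute their means (weight / length). Sample:
  cycle 0 → 0: weight = 6, length = 1, mean = 6/1 ≈ 6.000
  cycle 1 → 1: weight = 8, length = 1, mean = 8/1 ≈ 8.000
  cycle 2 → 2: weight = 3, length = 1, mean = 3/1 ≈ 3.000
  cycle 0 → 1 → 0: weight = 14, length = 2, mean = 14/2 ≈ 7.000
  cycle 0 → 2 → 0: weight = 4, length = 2, mean = 4/2 ≈ 2.000
  cycle 1 → 0 → 1: weight = 14, length = 2, mean = 14/2 ≈ 7.000
Minimum mean = 2.000, attained e.g. along the cycle 0 → 2 → 0 with weight 4 and length 2. So λ(A) = 4/2 = 2.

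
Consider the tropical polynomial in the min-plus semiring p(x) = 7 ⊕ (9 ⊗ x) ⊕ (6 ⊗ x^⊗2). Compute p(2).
p(2) = 7

A tropical monomial a ⊗ x^⊗i evaluates to a + i · x. Evaluating each term at x = 2:
  Term 0 contributes 7 + 0 · 2 = 7
  Term 1 contributes 9 + 1 · 2 = 11
  Term 2 contributes 6 + 2 · 2 = 10
p(2) = ⊕ of these = min[7, 11, 10] = 7.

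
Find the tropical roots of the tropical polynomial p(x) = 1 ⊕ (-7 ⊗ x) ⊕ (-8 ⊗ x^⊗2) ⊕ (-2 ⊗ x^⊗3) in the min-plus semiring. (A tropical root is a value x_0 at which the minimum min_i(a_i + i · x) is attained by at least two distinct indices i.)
Roots: {-6, 1, 8}

Each tropical root is a break point of the lower envelope of the lines y = a_i + i · x (there are 4 lines, with slopes 0, 1, ..., 3). Only the lines that attain the minimum somewhere contribute to roots; other lines are dominated. Here the surviving (envelope) indices are i = 3, i = 2, i = 1, i = 0.
Intersections between consecutive envelope lines give the roots: for adjacent envelope indices i < j the intersection is x = (a_i − a_j) / (j − i). Reading off the sorted break points: {-6, 1, 8}.
Verification: at each break x_0, at least two indices attain the minimum of min_i(a_i + i · x_0).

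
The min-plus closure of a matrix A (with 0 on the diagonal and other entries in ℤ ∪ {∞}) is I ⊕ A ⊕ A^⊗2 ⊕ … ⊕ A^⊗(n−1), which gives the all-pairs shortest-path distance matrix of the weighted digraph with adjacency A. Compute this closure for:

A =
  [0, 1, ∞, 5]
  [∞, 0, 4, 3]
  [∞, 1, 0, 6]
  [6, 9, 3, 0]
Closure =
  [0, 1, 5, 4]
  [9, 0, 4, 3]
  [10, 1, 0, 4]
  [6, 4, 3, 0]

This is the Floyd-Warshall all-pairs shortest-path computation. For each intermediate vertex k = 0, 1, …, 3, update dist[i][j] ← min(dist[i][j], dist[i][k] + dist[k][j]). The final matrix gives, for each (i, j), the minimum total weight of any directed path from i to j (possibly empty when i = j).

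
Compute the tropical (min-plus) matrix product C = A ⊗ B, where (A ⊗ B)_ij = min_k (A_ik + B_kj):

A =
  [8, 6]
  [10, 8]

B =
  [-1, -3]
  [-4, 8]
A ⊗ B =
  [2, 5]
  [4, 7]

Apply the min-plus product entry-by-entry:
  C[0][0] = min over k of (A[0][0] + B[0][0] = 8 + -1 = 7, A[0][1] + B[1][0] = 6 + -4 = 2) = 2 (attained at k = 1)
  C[0][1] = min over k of (A[0][0] + B[0][1] = 8 + -3 = 5, A[0][1] + B[1][1] = 6 + 8 = 14) = 5 (attained at k = 0)
  C[1][0] = min over k of (A[1][0] + B[0][0] = 10 + -1 = 9, A[1][1] + B[1][0] = 8 + -4 = 4) = 4 (attained at k = 1)
  C[1][1] = min over k of (A[1][0] + B[0][1] = 10 + -3 = 7, A[1][1] + B[1][1] = 8 + 8 = 16) = 7 (attained at k = 0)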